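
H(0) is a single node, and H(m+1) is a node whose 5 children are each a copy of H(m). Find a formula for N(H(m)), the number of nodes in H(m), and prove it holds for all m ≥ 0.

Claim: N(H(m)) = (5^{m+1} − 1)/4.

Base case: N(H(0)) = 1, and (5^{0+1} − 1)/4 = 1.
Assume N(H(r)) = (5^{r+1} − 1)/4.
Then N(H(r+1)) = 1 + 5N(H(r)) = 1 + 5·(5^{r+1} − 1)/4 = 1 + (5^{r+2} − 5)/4 = (4 + 5^{r+2} − 5)/4 = (5^{r+2} − 1)/4.
Hence N(H(m)) = (5^{m+1} − 1)/4 for every m ≥ 0, by induction.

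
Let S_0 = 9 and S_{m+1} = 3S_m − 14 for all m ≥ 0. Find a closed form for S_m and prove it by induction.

Claim: S_m = 2·3^m + 7.

Base case: S_0 = 9, and 2·3^0 + 7 = 2 + 7 = 9.
Assume S_k = 2·3^k + 7 for some k ≥ 0.
Then S_{k+1} = 3S_k − 14 = 3·(2·3^k + 7) − 14 = 6·3^k + 21 − 14 = 2·3^{k+1} + 7.
This completes the inductive step, so S_m = 2·3^m + 7 for all m ≥ 0.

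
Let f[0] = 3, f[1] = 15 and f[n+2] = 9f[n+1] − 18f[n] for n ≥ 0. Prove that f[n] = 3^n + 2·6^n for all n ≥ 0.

Base cases: f[0] = 3 and 3^0 + 2·6^0 = 3; f[1] = 15 and 3^1 + 2·6^1 = 15.
Assume f[j] = 3^j + 2·6^j for all 0 ≤ j ≤ r, where r ≥ 1.
Then f[r+1] = 9f[r] − 18f[r−1] = 9·(3^r + 2·6^r) − 18·(3^{r−1} + 2·6^{r−1}) = (9·3 − 18)3^{r−1} + 2·(9·6 − 18)6^{r−1} = 9·3^{r−1} + 72·6^{r−1} = 3^{r+1} + 2·6^{r+1}.
This completes the inductive step, so f[n] = 3^n + 2·6^n for all n ≥ 0.

f[n] = 3^n + 2·6^n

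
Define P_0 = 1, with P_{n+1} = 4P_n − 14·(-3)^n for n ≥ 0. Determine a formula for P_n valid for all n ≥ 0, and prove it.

Claim: P_n = -4^n + 2·(-3)^n.

Base case: P_0 = 1, and -4^0 + 2·(-3)^0 = -1 + 2 = 1.
Assume P_j = -4^j + 2·(-3)^j for some j ≥ 0.
Then P_{j+1} = 4P_j − 14·(-3)^j = 4·(-4^j + 2·(-3)^j) − 14·(-3)^j = -4^{j+1} + 8·(-3)^j − 14·(-3)^j = -4^{j+1} − 6·(-3)^j = -4^{j+1} + 2·(-3)^{j+1}.
By induction, P_n = -4^n + 2·(-3)^n for all n ≥ 0.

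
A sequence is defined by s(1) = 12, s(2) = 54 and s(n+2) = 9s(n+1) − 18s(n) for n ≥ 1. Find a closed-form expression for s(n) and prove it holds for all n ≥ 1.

Claim: s(n) = 6^n + 2·3^n.

Base cases: s(1) = 12 and 6^1 + 2·3^1 = 12; s(2) = 54 and 6^2 + 2·3^2 = 54.
Assume s(j) = 6^j + 2·3^j for all 1 ≤ j ≤ k, where k ≥ 2.
Then s(k+1) = 9s(k) − 18s(k−1) = 9·(6^k + 2·3^k) − 18·(6^{k−1} + 2·3^{k−1}) = (9·6 − 18)6^{k−1} + 2·(9·3 − 18)3^{k−1} = 36·6^{k−1} + 18·3^{k−1} = 6^{k+1} + 2·3^{k+1}.
So the formula holds for k+1, and by strong induction s(n) = 6^n + 2·3^n for all n ≥ 1.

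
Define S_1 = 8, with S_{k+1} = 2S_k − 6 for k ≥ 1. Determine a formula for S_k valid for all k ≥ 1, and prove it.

Claim: S_k = 2^k + 6.

Base case: S_1 = 8, and 2^1 + 6 = 2 + 6 = 8.
Assume S_r = 2^r + 6 for some r ≥ 1.
Then S_{r+1} = 2S_r − 6 = 2·(2^r + 6) − 6 = 2^{r+1} + 12 − 6 = 2^{r+1} + 6.
This completes the inductive step, so S_k = 2^k + 6 for all k ≥ 1.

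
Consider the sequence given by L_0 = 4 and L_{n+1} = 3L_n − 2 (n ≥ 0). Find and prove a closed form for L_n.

Claim: L_n = 3^{n+1} + 1.

Base case: L_0 = 4, and 3^{0+1} + 1 = 3 + 1 = 4.
Assume L_k = 3^{k+1} + 1 for some k ≥ 0.
Then L_{k+1} = 3L_k − 2 = 3·(3^{k+1} + 1) − 2 = 3^{k+2} + 3 − 2 = 3^{k+2} + 1.
This completes the inductive step, so L_n = 3^{n+1} + 1 for all n ≥ 0.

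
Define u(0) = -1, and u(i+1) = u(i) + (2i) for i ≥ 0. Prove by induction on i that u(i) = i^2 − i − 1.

Base case: u(0) = -1, and 0^2 − 0 − 1 = -1.
Assume u(j) = j^2 − j − 1.
Then u(j+1) = u(j) + (2j) = (j^2 − j − 1) + (2j) = j^2 + j − 1,
and (j+1)^2 − (j+1) − 1 = j^2 + j − 1.
By induction, u(i) = i^2 − i − 1 for all i ≥ 0.

u(i) = i^2 − i − 1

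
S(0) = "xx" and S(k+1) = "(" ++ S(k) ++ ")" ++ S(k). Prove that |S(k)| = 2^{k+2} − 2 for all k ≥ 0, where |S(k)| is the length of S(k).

Base case: |S(0)| = 2, and 2^{0+2} − 2 = 2.
Assume |S(m)| = 2^{m+2} − 2.
Then |S(m+1)| = 1 + |S(m)| + 1 + |S(m)| = 2|S(m)| + 2 = 2(2^{m+2} − 2) + 2 = 2^{m+3} − 4 + 2 = 2^{m+3} − 2.
By induction, |S(k)| = 2^{k+2} − 2 for all k ≥ 0.

|S(k)| = 2^{k+2} − 2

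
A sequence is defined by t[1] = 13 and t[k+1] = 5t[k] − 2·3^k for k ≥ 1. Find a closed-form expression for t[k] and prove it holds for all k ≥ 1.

Claim: t[k] = 2·5^k + 3^k.

Base case: t[1] = 13, and 2·5^1 + 3^1 = 10 + 3 = 13.
Assume t[r] = 2·5^r + 3^r for some r ≥ 1.
Then t[r+1] = 5t[r] − 2·3^r = 5·(2·5^r + 3^r) − 2·3^r = 2·5^{r+1} + 5·3^r − 2·3^r = 2·5^{r+1} + 3·3^r = 2·5^{r+1} + 3^{r+1}.
So the formula holds for r+1, and by induction t[k] = 2·5^k + 3^k for all k ≥ 1.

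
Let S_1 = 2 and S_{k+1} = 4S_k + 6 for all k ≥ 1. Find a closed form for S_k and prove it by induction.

Claim: S_k = 4^k − 2.

Base case: S_1 = 2, and 4^1 − 2 = 4 − 2 = 2.
Assume S_j = 4^j − 2 for some j ≥ 1.
Then S_{j+1} = 4S_j + 6 = 4·(4^j − 2) + 6 = 4^{j+1} − 8 + 6 = 4^{j+1} − 2.
This completes the inductive step, so S_k = 4^k − 2 for all k ≥ 1.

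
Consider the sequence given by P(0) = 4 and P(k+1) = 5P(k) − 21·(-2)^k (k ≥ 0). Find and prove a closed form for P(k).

Claim: P(k) = 5^k + 3·(-2)^k.

Base case: P(0) = 4, and 5^0 + 3·(-2)^0 = 1 + 3 = 4.
Assume P(r) = 5^r + 3·(-2)^r for some r ≥ 0.
Then P(r+1) = 5P(r) − 21·(-2)^r = 5·(5^r + 3·(-2)^r) − 21·(-2)^r = 5^{r+1} + 15·(-2)^r − 21·(-2)^r = 5^{r+1} − 6·(-2)^r = 5^{r+1} + 3·(-2)^{r+1}.
Hence P(k) = 5^k + 3·(-2)^k for every k ≥ 0, by induction.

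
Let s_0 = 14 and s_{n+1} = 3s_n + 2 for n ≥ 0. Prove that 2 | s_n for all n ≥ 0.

Base case: s_0 = 14 = 2·7, so 2 | s_0.
Assume 2 | s_r, so s_r = 2t for some integer t.
Then s_{r+1} = 3s_r + 2 = 3·(2t) + 2 = 2(3t + 1), so 2 | s_{r+1}.
So the property holds for r+1, and by induction 2 | s_n for all n ≥ 0.

2 | s_n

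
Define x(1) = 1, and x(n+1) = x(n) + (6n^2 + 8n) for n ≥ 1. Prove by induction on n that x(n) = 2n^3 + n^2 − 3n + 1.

Base case: x(1) = 1, and 2·1^3 + 1^2 − 3·1 + 1 = 1.
Assume x(j) = 2j^3 + j^2 − 3j + 1.
Then x(j+1) = x(j) + (6j^2 + 8j) = (2j^3 + j^2 − 3j + 1) + (6j^2 + 8j) = 2j^3 + 7j^2 + 5j + 1,
and 2·(j+1)^3 + (j+1)^2 − 3·(j+1) + 1 = 2j^3 + 7j^2 + 5j + 1.
Hence x(n) = 2n^3 + n^2 − 3n + 1 for every n ≥ 1, by induction.

x(n) = 2n^3 + n^2 − 3n + 1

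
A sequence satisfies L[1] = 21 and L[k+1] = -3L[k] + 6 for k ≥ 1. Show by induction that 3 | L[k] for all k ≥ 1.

Base case: L[1] = 21 = 3·7, so 3 | L[1].
Assume 3 | L[m], so L[m] = 3t for some integer t.
Then L[m+1] = -3L[m] + 6 = -3·(3t) + 6 = 3(-3t + 2), so 3 | L[m+1].
This completes the inductive step, so 3 | L[k] for all k ≥ 1.

3 | L[k]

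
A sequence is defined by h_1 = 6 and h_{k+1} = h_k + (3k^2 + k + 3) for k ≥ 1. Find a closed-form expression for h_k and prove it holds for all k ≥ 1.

Claim: h_k = k^3 − k^2 + 3k + 3.

Base case: h_1 = 6, and 1^3 − 1^2 + 3·1 + 3 = 6.
Assume h_j = j^3 − j^2 + 3j + 3.
Then h_{j+1} = h_j + (3j^2 + j + 3) = (j^3 − j^2 + 3j + 3) + (3j^2 + j + 3) = j^3 + 2j^2 + 4j + 6,
and (j+1)^3 − (j+1)^2 + 3·(j+1) + 3 = j^3 + 2j^2 + 4j + 6.
By induction, h_k = k^3 − k^2 + 3k + 3 for all k ≥ 1.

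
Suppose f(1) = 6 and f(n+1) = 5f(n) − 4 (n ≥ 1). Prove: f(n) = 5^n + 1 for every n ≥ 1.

Base case: f(1) = 6, and 5^1 + 1 = 5 + 1 = 6.
Assume f(j) = 5^j + 1 for some j ≥ 1.
Then f(j+1) = 5f(j) − 4 = 5·(5^j + 1) − 4 = 5^{j+1} + 5 − 4 = 5^{j+1} + 1.
Hence f(n) = 5^n + 1 for every n ≥ 1, by induction.

f(n) = 5^n + 1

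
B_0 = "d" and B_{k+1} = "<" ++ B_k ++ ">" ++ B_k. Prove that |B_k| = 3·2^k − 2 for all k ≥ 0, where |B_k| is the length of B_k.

Base case: |B_0| = 1, and 3·2^0 − 2 = 1.
Assume |B_m| = 3·2^m − 2.
Then |B_{m+1}| = 1 + |B_m| + 1 + |B_m| = 2|B_m| + 2 = 2(3·2^m − 2) + 2 = 3·2^{m+1} − 4 + 2 = 3·2^{m+1} − 2.
This completes the inductive step, so |B_k| = 3·2^k − 2 for all k ≥ 0.

|B_k| = 3·2^k − 2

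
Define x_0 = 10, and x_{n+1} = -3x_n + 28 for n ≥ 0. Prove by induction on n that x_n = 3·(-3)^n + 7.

Base case: x_0 = 10, and 3·(-3)^0 + 7 = 3 + 7 = 10.
Assume x_m = 3·(-3)^m + 7 for some m ≥ 0.
Then x_{m+1} = -3x_m + 28 = -3·(3·(-3)^m + 7) + 28 = -9·(-3)^m − 21 + 28 = 3·(-3)^{m+1} + 7.
So the formula holds for m+1, and by induction x_n = 3·(-3)^n + 7 for all n ≥ 0.

x_n = 3·(-3)^n + 7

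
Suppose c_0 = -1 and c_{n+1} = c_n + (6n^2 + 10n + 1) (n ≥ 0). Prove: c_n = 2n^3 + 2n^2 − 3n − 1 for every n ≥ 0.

Base case: c_0 = -1, and 2·0^3 + 2·0^2 − 3·0 − 1 = -1.
Assume c_k = 2k^3 + 2k^2 − 3k − 1.
Then c_{k+1} = c_k + (6k^2 + 10k + 1) = (2k^3 + 2k^2 − 3k − 1) + (6k^2 + 10k + 1) = 2k^3 + 8k^2 + 7k,
and 2·(k+1)^3 + 2·(k+1)^2 − 3·(k+1) − 1 = 2k^3 + 8k^2 + 7k.
This completes the inductive step, so c_n = 2n^3 + 2n^2 − 3n − 1 for all n ≥ 0.

c_n = 2n^3 + 2n^2 − 3n − 1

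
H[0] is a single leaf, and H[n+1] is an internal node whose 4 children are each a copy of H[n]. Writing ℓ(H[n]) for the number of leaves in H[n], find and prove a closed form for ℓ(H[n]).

Claim: ℓ(H[n]) = 4^n.

Base case: ℓ(H[0]) = 1, and 4^0 = 1.
Assume ℓ(H[r]) = 4^r.
Then ℓ(H[r+1]) = 4·ℓ(H[r]) = 4·4^r = 4^{r+1}.
So the formula holds for r+1, and by induction ℓ(H[n]) = 4^n for all n ≥ 0.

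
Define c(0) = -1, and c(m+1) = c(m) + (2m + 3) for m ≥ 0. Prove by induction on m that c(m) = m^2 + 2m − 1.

Base case: c(0) = -1, and 0^2 + 2·0 − 1 = -1.
Assume c(k) = k^2 + 2k − 1.
Then c(k+1) = c(k) + (2k + 3) = (k^2 + 2k − 1) + (2k + 3) = k^2 + 4k + 2,
and (k+1)^2 + 2·(k+1) − 1 = k^2 + 4k + 2.
Hence c(m) = m^2 + 2m − 1 for every m ≥ 0, by induction.

c(m) = m^2 + 2m − 1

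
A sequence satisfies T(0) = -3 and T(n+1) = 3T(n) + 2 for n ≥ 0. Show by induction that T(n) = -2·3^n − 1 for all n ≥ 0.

Base case: T(0) = -3, and -2·3^0 − 1 = -2 − 1 = -3.
Assume T(j) = -2·3^j − 1 for some j ≥ 0.
Then T(j+1) = 3T(j) + 2 = 3·(-2·3^j − 1) + 2 = -6·3^j − 3 + 2 = -2·3^{j+1} − 1.
So the formula holds for j+1, and by induction T(n) = -2·3^n − 1 for all n ≥ 0.

T(n) = -2·3^n − 1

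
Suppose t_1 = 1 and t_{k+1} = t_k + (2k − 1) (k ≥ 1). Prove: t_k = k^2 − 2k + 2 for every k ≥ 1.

Base case: t_1 = 1, and 1^2 − 2·1 + 2 = 1.
Assume t_m = m^2 − 2m + 2.
Then t_{m+1} = t_m + (2m − 1) = (m^2 − 2m + 2) + (2m − 1) = m^2 + 1,
and (m+1)^2 − 2·(m+1) + 2 = m^2 + 1.
This completes the inductive step, so t_k = k^2 − 2k + 2 for all k ≥ 1.

t_k = k^2 − 2k + 2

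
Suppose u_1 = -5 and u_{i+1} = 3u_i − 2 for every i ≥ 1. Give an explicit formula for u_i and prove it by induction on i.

Claim: u_i = -2·3^i + 1.

Base case: u_1 = -5, and -2·3^1 + 1 = -6 + 1 = -5.
Assume u_j = -2·3^j + 1 for some j ≥ 1.
Then u_{j+1} = 3u_j − 2 = 3·(-2·3^j + 1) − 2 = -6·3^j + 3 − 2 = -2·3^{j+1} + 1.
By induction, u_i = -2·3^i + 1 for all i ≥ 1.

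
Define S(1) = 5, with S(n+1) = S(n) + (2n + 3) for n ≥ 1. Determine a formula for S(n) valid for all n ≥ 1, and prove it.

Claim: S(n) = n^2 + 2n + 2.

Base case: S(1) = 5, and 1^2 + 2·1 + 2 = 5.
Assume S(r) = r^2 + 2r + 2.
Then S(r+1) = S(r) + (2r + 3) = (r^2 + 2r + 2) + (2r + 3) = r^2 + 4r + 5,
and (r+1)^2 + 2·(r+1) + 2 = r^2 + 4r + 5.
This completes the inductive step, so S(n) = n^2 + 2n + 2 for all n ≥ 1.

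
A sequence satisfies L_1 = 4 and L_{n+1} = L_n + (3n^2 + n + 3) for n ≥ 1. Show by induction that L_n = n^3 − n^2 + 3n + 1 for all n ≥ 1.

Base case: L_1 = 4, and 1^3 − 1^2 + 3·1 + 1 = 4.
Assume L_m = m^3 − m^2 + 3m + 1.
Then L_{m+1} = L_m + (3m^2 + m + 3) = (m^3 − m^2 + 3m + 1) + (3m^2 + m + 3) = m^3 + 2m^2 + 4m + 4,
and (m+1)^3 − (m+1)^2 + 3·(m+1) + 1 = m^3 + 2m^2 + 4m + 4.
By induction, L_n = n^3 − n^2 + 3n + 1 for all n ≥ 1.

L_n = n^3 − n^2 + 3n + 1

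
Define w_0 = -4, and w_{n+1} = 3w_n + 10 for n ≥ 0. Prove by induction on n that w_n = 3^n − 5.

Base case: w_0 = -4, and 3^0 − 5 = 1 − 5 = -4.
Assume w_m = 3^m − 5 for some m ≥ 0.
Then w_{m+1} = 3w_m + 10 = 3·(3^m − 5) + 10 = 3^{m+1} − 15 + 10 = 3^{m+1} − 5.
Hence w_n = 3^n − 5 for every n ≥ 0, by induction.

w_n = 3^n − 5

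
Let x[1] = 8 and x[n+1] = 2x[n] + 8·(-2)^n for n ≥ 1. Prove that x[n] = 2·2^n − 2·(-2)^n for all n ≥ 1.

Base case: x[1] = 8, and 2·2^1 − 2·(-2)^1 = 4 + 4 = 8.
Assume x[j] = 2·2^j − 2·(-2)^j for some j ≥ 1.
Then x[j+1] = 2x[j] + 8·(-2)^j = 2·(2·2^j − 2·(-2)^j) + 8·(-2)^j = 2·2^{j+1} − 4·(-2)^j + 8·(-2)^j = 2·2^{j+1} + 4·(-2)^j = 2·2^{j+1} − 2·(-2)^{j+1}.
This completes the inductive step, so x[n] = 2·2^n − 2·(-2)^n for all n ≥ 1.

x[n] = 2·2^n − 2·(-2)^n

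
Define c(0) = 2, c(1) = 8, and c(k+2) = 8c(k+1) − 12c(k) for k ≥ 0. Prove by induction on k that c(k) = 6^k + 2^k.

Base cases: c(0) = 2 and 6^0 + 2^0 = 2; c(1) = 8 and 6^1 + 2^1 = 8.
Assume c(j) = 6^j + 2^j for all 0 ≤ j ≤ m, where m ≥ 1.
Then c(m+1) = 8c(m) − 12c(m−1) = 8·(6^m + 2^m) − 12·(6^{m−1} + 2^{m−1}) = (8·6 − 12)6^{m−1} + (8·2 − 12)2^{m−1} = 36·6^{m−1} + 4·2^{m−1} = 6^{m+1} + 2^{m+1}.
So the formula holds for m+1, and by strong induction c(k) = 6^k + 2^k for all k ≥ 0.

c(k) = 6^k + 2^k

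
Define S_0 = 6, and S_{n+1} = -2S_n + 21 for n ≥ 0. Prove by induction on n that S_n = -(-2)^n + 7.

Base case: S_0 = 6, and -(-2)^0 + 7 = -1 + 7 = 6.
Assume S_m = -(-2)^m + 7 for some m ≥ 0.
Then S_{m+1} = -2S_m + 21 = -2·(-(-2)^m + 7) + 21 = 2·(-2)^m − 14 + 21 = -(-2)^{m+1} + 7.
This completes the inductive step, so S_n = -(-2)^n + 7 for all n ≥ 0.

S_n = -(-2)^n + 7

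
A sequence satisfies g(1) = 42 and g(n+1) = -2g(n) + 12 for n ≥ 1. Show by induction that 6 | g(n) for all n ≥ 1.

Base case: g(1) = 42 = 6·7, so 6 | g(1).
Assume 6 | g(m), so g(m) = 6t for some integer t.
Then g(m+1) = -2g(m) + 12 = -2·(6t) + 12 = 6(-2t + 2), so 6 | g(m+1).
Hence 6 | g(n) for every n ≥ 1, by induction.

6 | g(n)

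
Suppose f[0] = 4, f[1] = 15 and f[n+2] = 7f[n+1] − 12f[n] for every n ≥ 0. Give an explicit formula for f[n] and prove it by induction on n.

Claim: f[n] = 3·4^n + 3^n.

Base cases: f[0] = 4 and 3·4^0 + 3^0 = 4; f[1] = 15 and 3·4^1 + 3^1 = 15.
Assume f[i] = 3·4^i + 3^i for all 0 ≤ i ≤ j, where j ≥ 1.
Then f[j+1] = 7f[j] − 12f[j−1] = 7·(3·4^j + 3^j) − 12·(3·4^{j−1} + 3^{j−1}) = 3·(7·4 − 12)4^{j−1} + (7·3 − 12)3^{j−1} = 48·4^{j−1} + 9·3^{j−1} = 3·4^{j+1} + 3^{j+1}.
This completes the inductive step, so f[n] = 3·4^n + 3^n for all n ≥ 0.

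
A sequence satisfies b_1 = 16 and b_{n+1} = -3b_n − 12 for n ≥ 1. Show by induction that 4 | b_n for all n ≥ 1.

Base case: b_1 = 16 = 4·4, so 4 | b_1.
Assume 4 | b_j, so b_j = 4t for some integer t.
Then b_{j+1} = -3b_j − 12 = -3·(4t) − 12 = 4(-3t − 3), so 4 | b_{j+1}.
So the property holds for j+1, and by induction 4 | b_n for all n ≥ 1.

4 | b_n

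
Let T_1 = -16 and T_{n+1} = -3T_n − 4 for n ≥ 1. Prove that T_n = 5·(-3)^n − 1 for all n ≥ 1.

Base case: T_1 = -16, and 5·(-3)^1 − 1 = -15 − 1 = -16.
Assume T_j = 5·(-3)^j − 1 for some j ≥ 1.
Then T_{j+1} = -3T_j − 4 = -3·(5·(-3)^j − 1) − 4 = -15·(-3)^j + 3 − 4 = 5·(-3)^{j+1} − 1.
This completes the inductive step, so T_n = 5·(-3)^n − 1 for all n ≥ 1.

T_n = 5·(-3)^n − 1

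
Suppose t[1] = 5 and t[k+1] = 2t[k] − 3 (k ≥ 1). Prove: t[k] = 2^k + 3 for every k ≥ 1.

Base case: t[1] = 5, and 2^1 + 3 = 2 + 3 = 5.
Assume t[m] = 2^m + 3 for some m ≥ 1.
Then t[m+1] = 2t[m] − 3 = 2·(2^m + 3) − 3 = 2^{m+1} + 6 − 3 = 2^{m+1} + 3.
This completes the inductive step, so t[k] = 2^k + 3 for all k ≥ 1.

t[k] = 2^k + 3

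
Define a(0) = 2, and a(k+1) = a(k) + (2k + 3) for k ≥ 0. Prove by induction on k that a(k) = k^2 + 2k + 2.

Base case: a(0) = 2, and 0^2 + 2·0 + 2 = 2.
Assume a(r) = r^2 + 2r + 2.
Then a(r+1) = a(r) + (2r + 3) = (r^2 + 2r + 2) + (2r + 3) = r^2 + 4r + 5,
and (r+1)^2 + 2·(r+1) + 2 = r^2 + 4r + 5.
By induction, a(k) = k^2 + 2k + 2 for all k ≥ 0.

a(k) = k^2 + 2k + 2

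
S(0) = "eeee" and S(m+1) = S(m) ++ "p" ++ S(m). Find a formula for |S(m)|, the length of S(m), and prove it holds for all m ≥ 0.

Claim: |S(m)| = 5·2^m − 1.

Base case: |S(0)| = 4, and 5·2^0 − 1 = 4.
Assume |S(r)| = 5·2^r − 1.
Then |S(r+1)| = |S(r)| + 1 + |S(r)| = 2|S(r)| + 1 = 2(5·2^r − 1) + 1 = 5·2^{r+1} − 2 + 1 = 5·2^{r+1} − 1.
By induction, |S(m)| = 5·2^m − 1 for all m ≥ 0.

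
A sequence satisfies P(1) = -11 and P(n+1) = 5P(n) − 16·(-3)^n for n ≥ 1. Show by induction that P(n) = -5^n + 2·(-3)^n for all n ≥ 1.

Base case: P(1) = -11, and -5^1 + 2·(-3)^1 = -5 − 6 = -11.
Assume P(r) = -5^r + 2·(-3)^r for some r ≥ 1.
Then P(r+1) = 5P(r) − 16·(-3)^r = 5·(-5^r + 2·(-3)^r) − 16·(-3)^r = -5^{r+1} + 10·(-3)^r − 16·(-3)^r = -5^{r+1} − 6·(-3)^r = -5^{r+1} + 2·(-3)^{r+1}.
By induction, P(n) = -5^n + 2·(-3)^n for all n ≥ 1.

P(n) = -5^n + 2·(-3)^n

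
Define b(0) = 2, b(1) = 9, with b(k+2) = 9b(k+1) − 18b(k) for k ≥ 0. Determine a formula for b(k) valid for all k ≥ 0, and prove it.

Claim: b(k) = 6^k + 3^k.

Base cases: b(0) = 2 and 6^0 + 3^0 = 2; b(1) = 9 and 6^1 + 3^1 = 9.
Assume b(j) = 6^j + 3^j for all 0 ≤ j ≤ r, where r ≥ 1.
Then b(r+1) = 9b(r) − 18b(r−1) = 9·(6^r + 3^r) − 18·(6^{r−1} + 3^{r−1}) = (9·6 − 18)6^{r−1} + (9·3 − 18)3^{r−1} = 36·6^{r−1} + 9·3^{r−1} = 6^{r+1} + 3^{r+1}.
This completes the inductive step, so b(k) = 6^k + 3^k for all k ≥ 0.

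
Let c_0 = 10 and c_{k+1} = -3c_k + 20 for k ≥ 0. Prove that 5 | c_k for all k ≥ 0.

Base case: c_0 = 10 = 5·2, so 5 | c_0.
Assume 5 | c_j, so c_j = 5t for some integer t.
Then c_{j+1} = -3c_j + 20 = -3·(5t) + 20 = 5(-3t + 4), so 5 | c_{j+1}.
So the property holds for j+1, and by induction 5 | c_k for all k ≥ 0.

5 | c_k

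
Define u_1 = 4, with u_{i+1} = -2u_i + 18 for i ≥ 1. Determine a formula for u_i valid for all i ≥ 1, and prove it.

Claim: u_i = (-2)^i + 6.

Base case: u_1 = 4, and (-2)^1 + 6 = -2 + 6 = 4.
Assume u_j = (-2)^j + 6 for some j ≥ 1.
Then u_{j+1} = -2u_j + 18 = -2·((-2)^j + 6) + 18 = -2·(-2)^j − 12 + 18 = (-2)^{j+1} + 6.
So the formula holds for j+1, and by induction u_i = (-2)^i + 6 for all i ≥ 1.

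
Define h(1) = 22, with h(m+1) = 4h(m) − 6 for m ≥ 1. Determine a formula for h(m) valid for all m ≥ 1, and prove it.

Claim: h(m) = 5·4^m + 2.

Base case: h(1) = 22, and 5·4^1 + 2 = 20 + 2 = 22.
Assume h(k) = 5·4^k + 2 for some k ≥ 1.
Then h(k+1) = 4h(k) − 6 = 4·(5·4^k + 2) − 6 = 20·4^k + 8 − 6 = 5·4^{k+1} + 2.
By induction, h(m) = 5·4^m + 2 for all m ≥ 1.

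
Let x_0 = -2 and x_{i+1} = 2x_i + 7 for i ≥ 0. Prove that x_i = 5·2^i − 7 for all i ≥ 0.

Base case: x_0 = -2, and 5·2^0 − 7 = 5 − 7 = -2.
Assume x_r = 5·2^r − 7 for some r ≥ 0.
Then x_{r+1} = 2x_r + 7 = 2·(5·2^r − 7) + 7 = 10·2^r − 14 + 7 = 5·2^{r+1} − 7.
So the formula holds for r+1, and by induction x_i = 5·2^i − 7 for all i ≥ 0.

x_i = 5·2^i − 7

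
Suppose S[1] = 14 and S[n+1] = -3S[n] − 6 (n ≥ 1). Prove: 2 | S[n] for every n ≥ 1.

Base case: S[1] = 14 = 2·7, so 2 | S[1].
Assume 2 | S[m], so S[m] = 2t for some integer t.
Then S[m+1] = -3S[m] − 6 = -3·(2t) − 6 = 2(-3t − 3), so 2 | S[m+1].
This completes the inductive step, so 2 | S[n] for all n ≥ 1.

2 | S[n]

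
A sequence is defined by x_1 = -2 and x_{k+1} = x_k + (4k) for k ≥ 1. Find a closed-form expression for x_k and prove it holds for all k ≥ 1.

Claim: x_k = 2k^2 − 2k − 2.

Base case: x_1 = -2, and 2·1^2 − 2·1 − 2 = -2.
Assume x_m = 2m^2 − 2m − 2.
Then x_{m+1} = x_m + (4m) = (2m^2 − 2m − 2) + (4m) = 2m^2 + 2m − 2,
and 2·(m+1)^2 − 2·(m+1) − 2 = 2m^2 + 2m − 2.
By induction, x_k = 2k^2 − 2k − 2 for all k ≥ 1.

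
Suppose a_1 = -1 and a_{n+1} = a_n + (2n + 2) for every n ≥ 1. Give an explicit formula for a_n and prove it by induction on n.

Claim: a_n = n^2 + n − 3.

Base case: a_1 = -1, and 1^2 + 1 − 3 = -1.
Assume a_r = r^2 + r − 3.
Then a_{r+1} = a_r + (2r + 2) = (r^2 + r − 3) + (2r + 2) = r^2 + 3r − 1,
and (r+1)^2 + (r+1) − 3 = r^2 + 3r − 1.
Hence a_n = n^2 + n − 3 for every n ≥ 1, by induction.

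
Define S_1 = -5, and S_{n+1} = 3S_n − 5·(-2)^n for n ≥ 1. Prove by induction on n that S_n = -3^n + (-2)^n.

Base case: S_1 = -5, and -3^1 + (-2)^1 = -3 − 2 = -5.
Assume S_m = -3^m + (-2)^m for some m ≥ 1.
Then S_{m+1} = 3S_m − 5·(-2)^m = 3·(-3^m + (-2)^m) − 5·(-2)^m = -3^{m+1} + 3·(-2)^m − 5·(-2)^m = -3^{m+1} − 2·(-2)^m = -3^{m+1} + (-2)^{m+1}.
By induction, S_n = -3^n + (-2)^n for all n ≥ 1.

S_n = -3^n + (-2)^n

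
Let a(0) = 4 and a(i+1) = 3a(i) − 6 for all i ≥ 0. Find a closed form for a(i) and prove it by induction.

Claim: a(i) = 3^i + 3.

Base case: a(0) = 4, and 3^0 + 3 = 1 + 3 = 4.
Assume a(k) = 3^k + 3 for some k ≥ 0.
Then a(k+1) = 3a(k) − 6 = 3·(3^k + 3) − 6 = 3^{k+1} + 9 − 6 = 3^{k+1} + 3.
So the formula holds for k+1, and by induction a(i) = 3^i + 3 for all i ≥ 0.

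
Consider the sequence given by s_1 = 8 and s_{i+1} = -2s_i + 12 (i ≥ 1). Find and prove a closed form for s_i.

Claim: s_i = -2·(-2)^i + 4.

Base case: s_1 = 8, and -2·(-2)^1 + 4 = 4 + 4 = 8.
Assume s_m = -2·(-2)^m + 4 for some m ≥ 1.
Then s_{m+1} = -2s_m + 12 = -2·(-2·(-2)^m + 4) + 12 = 4·(-2)^m − 8 + 12 = -2·(-2)^{m+1} + 4.
This completes the inductive step, so s_i = -2·(-2)^i + 4 for all i ≥ 1.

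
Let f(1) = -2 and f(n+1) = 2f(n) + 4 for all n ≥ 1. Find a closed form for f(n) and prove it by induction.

Claim: f(n) = 2^n − 4.

Base case: f(1) = -2, and 2^1 − 4 = 2 − 4 = -2.
Assume f(j) = 2^j − 4 for some j ≥ 1.
Then f(j+1) = 2f(j) + 4 = 2·(2^j − 4) + 4 = 2^{j+1} − 8 + 4 = 2^{j+1} − 4.
This completes the inductive step, so f(n) = 2^n − 4 for all n ≥ 1.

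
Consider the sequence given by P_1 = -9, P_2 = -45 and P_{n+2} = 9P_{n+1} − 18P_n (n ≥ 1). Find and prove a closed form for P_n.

Claim: P_n = -6^n − 3^n.

Base cases: P_1 = -9 and -6^1 − 3^1 = -9; P_2 = -45 and -6^2 − 3^2 = -45.
Assume P_j = -6^j − 3^j for all 1 ≤ j ≤ k, where k ≥ 2.
Then P_{k+1} = 9P_k − 18P_{k−1} = 9·(-6^k − 3^k) − 18·(-6^{k−1} − 3^{k−1}) = -(9·6 − 18)6^{k−1} − (9·3 − 18)3^{k−1} = -36·6^{k−1} − 9·3^{k−1} = -6^{k+1} − 3^{k+1}.
This completes the inductive step, so P_n = -6^n − 3^n for all n ≥ 1.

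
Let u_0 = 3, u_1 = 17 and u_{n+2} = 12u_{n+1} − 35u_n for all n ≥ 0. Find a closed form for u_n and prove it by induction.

Claim: u_n = 2·5^n + 7^n.

Base cases: u_0 = 3 and 2·5^0 + 7^0 = 3; u_1 = 17 and 2·5^1 + 7^1 = 17.
Assume u_i = 2·5^i + 7^i for all 0 ≤ i ≤ j, where j ≥ 1.
Then u_{j+1} = 12u_j − 35u_{j−1} = 12·(2·5^j + 7^j) − 35·(2·5^{j−1} + 7^{j−1}) = 2·(12·5 − 35)5^{j−1} + (12·7 − 35)7^{j−1} = 50·5^{j−1} + 49·7^{j−1} = 2·5^{j+1} + 7^{j+1}.
This completes the inductive step, so u_n = 2·5^n + 7^n for all n ≥ 0.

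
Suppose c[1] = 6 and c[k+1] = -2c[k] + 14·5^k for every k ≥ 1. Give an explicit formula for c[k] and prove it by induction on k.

Claim: c[k] = 2·(-2)^k + 2·5^k.

Base case: c[1] = 6, and 2·(-2)^1 + 2·5^1 = -4 + 10 = 6.
Assume c[r] = 2·(-2)^r + 2·5^r for some r ≥ 1.
Then c[r+1] = -2c[r] + 14·5^r = -2·(2·(-2)^r + 2·5^r) + 14·5^r = 2·(-2)^{r+1} − 4·5^r + 14·5^r = 2·(-2)^{r+1} + 10·5^r = 2·(-2)^{r+1} + 2·5^{r+1}.
By induction, c[k] = 2·(-2)^k + 2·5^k for all k ≥ 1.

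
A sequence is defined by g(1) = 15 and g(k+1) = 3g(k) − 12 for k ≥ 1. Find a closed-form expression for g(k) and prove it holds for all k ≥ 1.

Claim: g(k) = 3^{k+1} + 6.

Base case: g(1) = 15, and 3^{1+1} + 6 = 9 + 6 = 15.
Assume g(j) = 3^{j+1} + 6 for some j ≥ 1.
Then g(j+1) = 3g(j) − 12 = 3·(3^{j+1} + 6) − 12 = 3^{j+2} + 18 − 12 = 3^{j+2} + 6.
Hence g(k) = 3^{k+1} + 6 for every k ≥ 1, by induction.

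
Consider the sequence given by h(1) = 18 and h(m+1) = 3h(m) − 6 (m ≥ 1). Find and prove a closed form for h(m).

Claim: h(m) = 5·3^m + 3.

Base case: h(1) = 18, and 5·3^1 + 3 = 15 + 3 = 18.
Assume h(j) = 5·3^j + 3 for some j ≥ 1.
Then h(j+1) = 3h(j) − 6 = 3·(5·3^j + 3) − 6 = 15·3^j + 9 − 6 = 5·3^{j+1} + 3.
By induction, h(m) = 5·3^m + 3 for all m ≥ 1.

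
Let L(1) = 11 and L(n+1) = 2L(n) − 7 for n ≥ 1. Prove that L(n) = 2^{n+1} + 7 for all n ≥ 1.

Base case: L(1) = 11, and 2^{1+1} + 7 = 4 + 7 = 11.
Assume L(k) = 2^{k+1} + 7 for some k ≥ 1.
Then L(k+1) = 2L(k) − 7 = 2·(2^{k+1} + 7) − 7 = 2^{k+2} + 14 − 7 = 2^{k+2} + 7.
So the formula holds for k+1, and by induction L(n) = 2^{n+1} + 7 for all n ≥ 1.

L(n) = 2^{n+1} + 7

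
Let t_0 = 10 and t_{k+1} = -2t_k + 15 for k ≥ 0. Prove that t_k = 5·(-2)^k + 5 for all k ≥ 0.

Base case: t_0 = 10, and 5·(-2)^0 + 5 = 5 + 5 = 10.
Assume t_m = 5·(-2)^m + 5 for some m ≥ 0.
Then t_{m+1} = -2t_m + 15 = -2·(5·(-2)^m + 5) + 15 = -10·(-2)^m − 10 + 15 = 5·(-2)^{m+1} + 5.
By induction, t_k = 5·(-2)^k + 5 for all k ≥ 0.

t_k = 5·(-2)^k + 5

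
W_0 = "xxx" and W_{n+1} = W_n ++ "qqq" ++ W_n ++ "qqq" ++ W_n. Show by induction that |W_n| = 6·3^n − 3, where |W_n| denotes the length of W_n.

Base case: |W_0| = 3, and 6·3^0 − 3 = 3.
Assume |W_j| = 6·3^j − 3.
Then |W_{j+1}| = 3|W_j| + 6 = 3(6·3^j − 3) + 6 = 6·3^{j+1} − 9 + 6 = 6·3^{j+1} − 3.
So the formula holds for j+1, and by induction |W_n| = 6·3^n − 3 for all n ≥ 0.

|W_n| = 6·3^n − 3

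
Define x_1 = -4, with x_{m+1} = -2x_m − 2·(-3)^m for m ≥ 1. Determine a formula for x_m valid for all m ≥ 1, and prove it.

Claim: x_m = -(-2)^m + 2·(-3)^m.

Base case: x_1 = -4, and -(-2)^1 + 2·(-3)^1 = 2 − 6 = -4.
Assume x_r = -(-2)^r + 2·(-3)^r for some r ≥ 1.
Then x_{r+1} = -2x_r − 2·(-3)^r = -2·(-(-2)^r + 2·(-3)^r) − 2·(-3)^r = -(-2)^{r+1} − 4·(-3)^r − 2·(-3)^r = -(-2)^{r+1} − 6·(-3)^r = -(-2)^{r+1} + 2·(-3)^{r+1}.
By induction, x_m = -(-2)^m + 2·(-3)^m for all m ≥ 1.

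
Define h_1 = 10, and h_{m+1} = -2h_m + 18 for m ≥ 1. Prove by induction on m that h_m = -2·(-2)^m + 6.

Base case: h_1 = 10, and -2·(-2)^1 + 6 = 4 + 6 = 10.
Assume h_k = -2·(-2)^k + 6 for some k ≥ 1.
Then h_{k+1} = -2h_k + 18 = -2·(-2·(-2)^k + 6) + 18 = 4·(-2)^k − 12 + 18 = -2·(-2)^{k+1} + 6.
So the formula holds for k+1, and by induction h_m = -2·(-2)^m + 6 for all m ≥ 1.

h_m = -2·(-2)^m + 6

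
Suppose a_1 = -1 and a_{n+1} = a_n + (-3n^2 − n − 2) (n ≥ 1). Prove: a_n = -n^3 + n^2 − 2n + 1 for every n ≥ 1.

Base case: a_1 = -1, and -1^3 + 1^2 − 2·1 + 1 = -1.
Assume a_j = -j^3 + j^2 − 2j + 1.
Then a_{j+1} = a_j + (-3j^2 − j − 2) = (-j^3 + j^2 − 2j + 1) + (-3j^2 − j − 2) = -j^3 − 2j^2 − 3j − 1,
and -(j+1)^3 + (j+1)^2 − 2·(j+1) + 1 = -j^3 − 2j^2 − 3j − 1.
This completes the inductive step, so a_n = -n^3 + n^2 − 2n + 1 for all n ≥ 1.

a_n = -n^3 + n^2 − 2n + 1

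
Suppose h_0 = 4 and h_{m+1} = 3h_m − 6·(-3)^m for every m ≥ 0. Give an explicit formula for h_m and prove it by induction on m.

Claim: h_m = 3·3^m + (-3)^m.

Base case: h_0 = 4, and 3·3^0 + (-3)^0 = 3 + 1 = 4.
Assume h_k = 3·3^k + (-3)^k for some k ≥ 0.
Then h_{k+1} = 3h_k − 6·(-3)^k = 3·(3·3^k + (-3)^k) − 6·(-3)^k = 3·3^{k+1} + 3·(-3)^k − 6·(-3)^k = 3·3^{k+1} − 3·(-3)^k = 3·3^{k+1} + (-3)^{k+1}.
This completes the inductive step, so h_m = 3·3^m + (-3)^m for all m ≥ 0.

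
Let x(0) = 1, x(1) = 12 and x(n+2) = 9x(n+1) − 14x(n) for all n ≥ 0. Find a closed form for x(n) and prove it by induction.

Claim: x(n) = 2·7^n − 2^n.

Base cases: x(0) = 1 and 2·7^0 − 2^0 = 1; x(1) = 12 and 2·7^1 − 2^1 = 12.
Assume x(j) = 2·7^j − 2^j for all 0 ≤ j ≤ m, where m ≥ 1.
Then x(m+1) = 9x(m) − 14x(m−1) = 9·(2·7^m − 2^m) − 14·(2·7^{m−1} − 2^{m−1}) = 2·(9·7 − 14)7^{m−1} − (9·2 − 14)2^{m−1} = 98·7^{m−1} − 4·2^{m−1} = 2·7^{m+1} − 2^{m+1}.
This completes the inductive step, so x(n) = 2·7^n − 2^n for all n ≥ 0.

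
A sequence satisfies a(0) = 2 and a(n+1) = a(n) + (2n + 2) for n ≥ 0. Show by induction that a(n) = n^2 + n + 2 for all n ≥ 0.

Base case: a(0) = 2, and 0^2 + 0 + 2 = 2.
Assume a(m) = m^2 + m + 2.
Then a(m+1) = a(m) + (2m + 2) = (m^2 + m + 2) + (2m + 2) = m^2 + 3m + 4,
and (m+1)^2 + (m+1) + 2 = m^2 + 3m + 4.
This completes the inductive step, so a(n) = n^2 + n + 2 for all n ≥ 0.

a(n) = n^2 + n + 2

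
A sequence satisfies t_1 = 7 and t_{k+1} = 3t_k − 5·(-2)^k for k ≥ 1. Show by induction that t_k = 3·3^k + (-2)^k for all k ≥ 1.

Base case: t_1 = 7, and 3·3^1 + (-2)^1 = 9 − 2 = 7.
Assume t_m = 3·3^m + (-2)^m for some m ≥ 1.
Then t_{m+1} = 3t_m − 5·(-2)^m = 3·(3·3^m + (-2)^m) − 5·(-2)^m = 3·3^{m+1} + 3·(-2)^m − 5·(-2)^m = 3·3^{m+1} − 2·(-2)^m = 3·3^{m+1} + (-2)^{m+1}.
This completes the inductive step, so t_k = 3·3^k + (-2)^k for all k ≥ 1.

t_k = 3·3^k + (-2)^k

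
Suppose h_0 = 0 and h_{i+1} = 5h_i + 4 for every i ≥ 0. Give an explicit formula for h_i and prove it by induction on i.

Claim: h_i = 5^i − 1.

Base case: h_0 = 0, and 5^0 − 1 = 1 − 1 = 0.
Assume h_k = 5^k − 1 for some k ≥ 0.
Then h_{k+1} = 5h_k + 4 = 5·(5^k − 1) + 4 = 5^{k+1} − 5 + 4 = 5^{k+1} − 1.
Hence h_i = 5^i − 1 for every i ≥ 0, by induction.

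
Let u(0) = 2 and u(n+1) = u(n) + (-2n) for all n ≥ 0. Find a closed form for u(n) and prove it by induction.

Claim: u(n) = -n^2 + n + 2.

Base case: u(0) = 2, and -0^2 + 0 + 2 = 2.
Assume u(k) = -k^2 + k + 2.
Then u(k+1) = u(k) + (-2k) = (-k^2 + k + 2) + (-2k) = -k^2 − k + 2,
and -(k+1)^2 + (k+1) + 2 = -k^2 − k + 2.
By induction, u(n) = -n^2 + n + 2 for all n ≥ 0.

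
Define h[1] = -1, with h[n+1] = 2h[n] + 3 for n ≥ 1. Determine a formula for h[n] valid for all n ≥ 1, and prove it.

Claim: h[n] = 2^n − 3.

Base case: h[1] = -1, and 2^1 − 3 = 2 − 3 = -1.
Assume h[j] = 2^j − 3 for some j ≥ 1.
Then h[j+1] = 2h[j] + 3 = 2·(2^j − 3) + 3 = 2^{j+1} − 6 + 3 = 2^{j+1} − 3.
This completes the inductive step, so h[n] = 2^n − 3 for all n ≥ 1.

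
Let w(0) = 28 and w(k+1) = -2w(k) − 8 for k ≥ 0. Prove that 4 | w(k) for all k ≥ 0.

Base case: w(0) = 28 = 4·7, so 4 | w(0).
Assume 4 | w(j), so w(j) = 4t for some integer t.
Then w(j+1) = -2w(j) − 8 = -2·(4t) − 8 = 4(-2t − 2), so 4 | w(j+1).
By induction, 4 | w(k) for all k ≥ 0.

4 | w(k)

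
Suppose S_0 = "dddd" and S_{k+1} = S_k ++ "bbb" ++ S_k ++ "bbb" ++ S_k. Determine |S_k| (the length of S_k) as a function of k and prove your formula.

Claim: |S_k| = 7·3^k − 3.

Base case: |S_0| = 4, and 7·3^0 − 3 = 4.
Assume |S_m| = 7·3^m − 3.
Then |S_{m+1}| = 3|S_m| + 6 = 3(7·3^m − 3) + 6 = 7·3^{m+1} − 9 + 6 = 7·3^{m+1} − 3.
So the formula holds for m+1, and by induction |S_k| = 7·3^k − 3 for all k ≥ 0.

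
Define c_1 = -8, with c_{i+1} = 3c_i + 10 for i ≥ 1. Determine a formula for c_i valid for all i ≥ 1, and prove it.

Claim: c_i = -3^i − 5.

Base case: c_1 = -8, and -3^1 − 5 = -3 − 5 = -8.
Assume c_m = -3^m − 5 for some m ≥ 1.
Then c_{m+1} = 3c_m + 10 = 3·(-3^m − 5) + 10 = -3^{m+1} − 15 + 10 = -3^{m+1} − 5.
By induction, c_i = -3^i − 5 for all i ≥ 1.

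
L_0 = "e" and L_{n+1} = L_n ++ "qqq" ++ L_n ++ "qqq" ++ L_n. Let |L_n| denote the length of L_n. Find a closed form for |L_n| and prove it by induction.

Claim: |L_n| = 4·3^n − 3.

Base case: |L_0| = 1, and 4·3^0 − 3 = 1.
Assume |L_r| = 4·3^r − 3.
Then |L_{r+1}| = 3|L_r| + 6 = 3(4·3^r − 3) + 6 = 4·3^{r+1} − 9 + 6 = 4·3^{r+1} − 3.
So the formula holds for r+1, and by induction |L_n| = 4·3^n − 3 for all n ≥ 0.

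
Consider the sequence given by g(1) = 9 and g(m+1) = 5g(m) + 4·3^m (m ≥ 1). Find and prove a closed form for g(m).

Claim: g(m) = 3·5^m − 2·3^m.

Base case: g(1) = 9, and 3·5^1 − 2·3^1 = 15 − 6 = 9.
Assume g(j) = 3·5^j − 2·3^j for some j ≥ 1.
Then g(j+1) = 5g(j) + 4·3^j = 5·(3·5^j − 2·3^j) + 4·3^j = 3·5^{j+1} − 10·3^j + 4·3^j = 3·5^{j+1} − 6·3^j = 3·5^{j+1} − 2·3^{j+1}.
Hence g(m) = 3·5^m − 2·3^m for every m ≥ 1, by induction.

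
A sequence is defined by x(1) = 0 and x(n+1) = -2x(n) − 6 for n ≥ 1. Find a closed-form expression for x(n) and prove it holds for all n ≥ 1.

Claim: x(n) = -(-2)^n − 2.

Base case: x(1) = 0, and -(-2)^1 − 2 = 2 − 2 = 0.
Assume x(k) = -(-2)^k − 2 for some k ≥ 1.
Then x(k+1) = -2x(k) − 6 = -2·(-(-2)^k − 2) − 6 = 2·(-2)^k + 4 − 6 = -(-2)^{k+1} − 2.
By induction, x(n) = -(-2)^n − 2 for all n ≥ 1.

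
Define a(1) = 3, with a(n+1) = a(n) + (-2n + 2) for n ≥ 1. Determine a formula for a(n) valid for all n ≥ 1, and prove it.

Claim: a(n) = -n^2 + 3n + 1.

Base case: a(1) = 3, and -1^2 + 3·1 + 1 = 3.
Assume a(m) = -m^2 + 3m + 1.
Then a(m+1) = a(m) + (-2m + 2) = (-m^2 + 3m + 1) + (-2m + 2) = -m^2 + m + 3,
and -(m+1)^2 + 3·(m+1) + 1 = -m^2 + m + 3.
By induction, a(n) = -n^2 + 3n + 1 for all n ≥ 1.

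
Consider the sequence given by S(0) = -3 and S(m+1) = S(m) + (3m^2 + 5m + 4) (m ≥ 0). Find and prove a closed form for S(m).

Claim: S(m) = m^3 + m^2 + 2m − 3.

Base case: S(0) = -3, and 0^3 + 0^2 + 2·0 − 3 = -3.
Assume S(r) = r^3 + r^2 + 2r − 3.
Then S(r+1) = S(r) + (3r^2 + 5r + 4) = (r^3 + r^2 + 2r − 3) + (3r^2 + 5r + 4) = r^3 + 4r^2 + 7r + 1,
and (r+1)^3 + (r+1)^2 + 2·(r+1) − 3 = r^3 + 4r^2 + 7r + 1.
This completes the inductive step, so S(m) = m^3 + m^2 + 2m − 3 for all m ≥ 0.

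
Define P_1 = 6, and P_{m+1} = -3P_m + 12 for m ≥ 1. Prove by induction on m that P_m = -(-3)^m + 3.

Base case: P_1 = 6, and -(-3)^1 + 3 = 3 + 3 = 6.
Assume P_r = -(-3)^r + 3 for some r ≥ 1.
Then P_{r+1} = -3P_r + 12 = -3·(-(-3)^r + 3) + 12 = 3·(-3)^r − 9 + 12 = -(-3)^{r+1} + 3.
This completes the inductive step, so P_m = -(-3)^m + 3 for all m ≥ 1.

P_m = -(-3)^m + 3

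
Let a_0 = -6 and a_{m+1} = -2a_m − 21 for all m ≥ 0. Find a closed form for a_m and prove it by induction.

Claim: a_m = (-2)^m − 7.

Base case: a_0 = -6, and (-2)^0 − 7 = 1 − 7 = -6.
Assume a_k = (-2)^k − 7 for some k ≥ 0.
Then a_{k+1} = -2a_k − 21 = -2·((-2)^k − 7) − 21 = -2·(-2)^k + 14 − 21 = (-2)^{k+1} − 7.
By induction, a_m = (-2)^m − 7 for all m ≥ 0.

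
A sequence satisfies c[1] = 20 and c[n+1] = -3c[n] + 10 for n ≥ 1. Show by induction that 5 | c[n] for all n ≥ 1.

Base case: c[1] = 20 = 5·4, so 5 | c[1].
Assume 5 | c[j], so c[j] = 5t for some integer t.
Then c[j+1] = -3c[j] + 10 = -3·(5t) + 10 = 5(-3t + 2), so 5 | c[j+1].
So the property holds for j+1, and by induction 5 | c[n] for all n ≥ 1.

5 | c[n]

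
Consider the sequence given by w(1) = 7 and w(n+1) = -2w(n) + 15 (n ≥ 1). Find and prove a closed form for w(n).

Claim: w(n) = -(-2)^n + 5.

Base case: w(1) = 7, and -(-2)^1 + 5 = 2 + 5 = 7.
Assume w(m) = -(-2)^m + 5 for some m ≥ 1.
Then w(m+1) = -2w(m) + 15 = -2·(-(-2)^m + 5) + 15 = 2·(-2)^m − 10 + 15 = -(-2)^{m+1} + 5.
This completes the inductive step, so w(n) = -(-2)^n + 5 for all n ≥ 1.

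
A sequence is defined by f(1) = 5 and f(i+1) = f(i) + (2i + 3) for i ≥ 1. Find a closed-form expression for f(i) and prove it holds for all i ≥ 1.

Claim: f(i) = i^2 + 2i + 2.

Base case: f(1) = 5, and 1^2 + 2·1 + 2 = 5.
Assume f(j) = j^2 + 2j + 2.
Then f(j+1) = f(j) + (2j + 3) = (j^2 + 2j + 2) + (2j + 3) = j^2 + 4j + 5,
and (j+1)^2 + 2·(j+1) + 2 = j^2 + 4j + 5.
This completes the inductive step, so f(i) = i^2 + 2i + 2 for all i ≥ 1.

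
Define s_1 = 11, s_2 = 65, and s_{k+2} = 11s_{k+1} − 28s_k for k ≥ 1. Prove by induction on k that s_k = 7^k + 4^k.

Base cases: s_1 = 11 and 7^1 + 4^1 = 11; s_2 = 65 and 7^2 + 4^2 = 65.
Assume s_j = 7^j + 4^j for all 1 ≤ j ≤ r, where r ≥ 2.
Then s_{r+1} = 11s_r − 28s_{r−1} = 11·(7^r + 4^r) − 28·(7^{r−1} + 4^{r−1}) = (11·7 − 28)7^{r−1} + (11·4 − 28)4^{r−1} = 49·7^{r−1} + 16·4^{r−1} = 7^{r+1} + 4^{r+1}.
Hence s_k = 7^k + 4^k for every k ≥ 1, by strong induction.

s_k = 7^k + 4^k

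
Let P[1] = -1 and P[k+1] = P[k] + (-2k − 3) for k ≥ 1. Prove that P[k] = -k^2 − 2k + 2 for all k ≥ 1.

Base case: P[1] = -1, and -1^2 − 2·1 + 2 = -1.
Assume P[j] = -j^2 − 2j + 2.
Then P[j+1] = P[j] + (-2j − 3) = (-j^2 − 2j + 2) + (-2j − 3) = -j^2 − 4j − 1,
and -(j+1)^2 − 2·(j+1) + 2 = -j^2 − 4j − 1.
Hence P[k] = -k^2 − 2k + 2 for every k ≥ 1, by induction.

P[k] = -k^2 − 2k + 2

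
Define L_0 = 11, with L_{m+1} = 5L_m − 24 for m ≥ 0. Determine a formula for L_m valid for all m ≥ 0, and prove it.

Claim: L_m = 5^{m+1} + 6.

Base case: L_0 = 11, and 5^{0+1} + 6 = 5 + 6 = 11.
Assume L_k = 5^{k+1} + 6 for some k ≥ 0.
Then L_{k+1} = 5L_k − 24 = 5·(5^{k+1} + 6) − 24 = 5^{k+2} + 30 − 24 = 5^{k+2} + 6.
So the formula holds for k+1, and by induction L_m = 5^{m+1} + 6 for all m ≥ 0.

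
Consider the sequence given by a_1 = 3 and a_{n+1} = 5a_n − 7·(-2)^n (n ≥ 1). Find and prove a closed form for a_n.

Claim: a_n = 5^n + (-2)^n.

Base case: a_1 = 3, and 5^1 + (-2)^1 = 5 − 2 = 3.
Assume a_m = 5^m + (-2)^m for some m ≥ 1.
Then a_{m+1} = 5a_m − 7·(-2)^m = 5·(5^m + (-2)^m) − 7·(-2)^m = 5^{m+1} + 5·(-2)^m − 7·(-2)^m = 5^{m+1} − 2·(-2)^m = 5^{m+1} + (-2)^{m+1}.
By induction, a_n = 5^n + (-2)^n for all n ≥ 1.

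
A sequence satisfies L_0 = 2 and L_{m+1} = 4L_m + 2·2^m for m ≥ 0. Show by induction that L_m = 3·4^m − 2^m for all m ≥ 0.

Base case: L_0 = 2, and 3·4^0 − 2^0 = 3 − 1 = 2.
Assume L_r = 3·4^r − 2^r for some r ≥ 0.
Then L_{r+1} = 4L_r + 2·2^r = 4·(3·4^r − 2^r) + 2·2^r = 3·4^{r+1} − 4·2^r + 2·2^r = 3·4^{r+1} − 2·2^r = 3·4^{r+1} − 2^{r+1}.
By induction, L_m = 3·4^m − 2^m for all m ≥ 0.

L_m = 3·4^m − 2^m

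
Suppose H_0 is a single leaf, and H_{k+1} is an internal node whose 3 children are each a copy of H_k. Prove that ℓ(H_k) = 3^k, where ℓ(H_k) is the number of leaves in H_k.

Base case: ℓ(H_0) = 1, and 3^0 = 1.
Assume ℓ(H_m) = 3^m.
Then ℓ(H_{m+1}) = 3·ℓ(H_m) = 3·3^m = 3^{m+1}.
So the formula holds for m+1, and by induction ℓ(H_k) = 3^k for all k ≥ 0.

ℓ(H_k) = 3^k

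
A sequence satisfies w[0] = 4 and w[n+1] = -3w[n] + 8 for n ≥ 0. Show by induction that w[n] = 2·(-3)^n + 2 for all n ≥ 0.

Base case: w[0] = 4, and 2·(-3)^0 + 2 = 2 + 2 = 4.
Assume w[r] = 2·(-3)^r + 2 for some r ≥ 0.
Then w[r+1] = -3w[r] + 8 = -3·(2·(-3)^r + 2) + 8 = -6·(-3)^r − 6 + 8 = 2·(-3)^{r+1} + 2.
So the formula holds for r+1, and by induction w[n] = 2·(-3)^n + 2 for all n ≥ 0.

w[n] = 2·(-3)^n + 2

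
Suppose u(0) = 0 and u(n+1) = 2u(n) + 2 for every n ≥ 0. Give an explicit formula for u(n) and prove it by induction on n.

Claim: u(n) = 2^{n+1} − 2.

Base case: u(0) = 0, and 2^{0+1} − 2 = 2 − 2 = 0.
Assume u(r) = 2^{r+1} − 2 for some r ≥ 0.
Then u(r+1) = 2u(r) + 2 = 2·(2^{r+1} − 2) + 2 = 2^{r+2} − 4 + 2 = 2^{r+2} − 2.
This completes the inductive step, so u(n) = 2^{n+1} − 2 for all n ≥ 0.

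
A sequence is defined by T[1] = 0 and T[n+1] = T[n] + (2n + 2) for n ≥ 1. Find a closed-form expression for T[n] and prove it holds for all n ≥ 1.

Claim: T[n] = n^2 + n − 2.

Base case: T[1] = 0, and 1^2 + 1 − 2 = 0.
Assume T[k] = k^2 + k − 2.
Then T[k+1] = T[k] + (2k + 2) = (k^2 + k − 2) + (2k + 2) = k^2 + 3k,
and (k+1)^2 + (k+1) − 2 = k^2 + 3k.
By induction, T[n] = n^2 + n − 2 for all n ≥ 1.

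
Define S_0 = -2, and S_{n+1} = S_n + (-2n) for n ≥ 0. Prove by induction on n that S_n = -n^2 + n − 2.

Base case: S_0 = -2, and -0^2 + 0 − 2 = -2.
Assume S_k = -k^2 + k − 2.
Then S_{k+1} = S_k + (-2k) = (-k^2 + k − 2) + (-2k) = -k^2 − k − 2,
and -(k+1)^2 + (k+1) − 2 = -k^2 − k − 2.
Hence S_n = -n^2 + n − 2 for every n ≥ 0, by induction.

S_n = -n^2 + n − 2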